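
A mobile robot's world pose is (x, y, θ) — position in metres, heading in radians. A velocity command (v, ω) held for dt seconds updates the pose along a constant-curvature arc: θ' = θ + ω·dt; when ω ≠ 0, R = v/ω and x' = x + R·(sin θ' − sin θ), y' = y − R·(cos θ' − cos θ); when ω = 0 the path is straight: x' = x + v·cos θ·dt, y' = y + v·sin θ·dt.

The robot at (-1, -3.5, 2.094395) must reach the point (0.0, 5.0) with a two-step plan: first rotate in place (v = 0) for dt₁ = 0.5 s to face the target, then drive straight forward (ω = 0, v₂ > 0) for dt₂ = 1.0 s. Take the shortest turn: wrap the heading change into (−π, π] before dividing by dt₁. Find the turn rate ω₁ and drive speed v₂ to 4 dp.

ω₁ = -1.2814, v₂ = 8.5586

heading to target = atan2(5−-3.5, 0−-1) = 1.4537
Δθ = wrap(1.4537 − 2.0944) = -0.6407; ω₁ = Δθ/dt₁ = -1.2814
distance = √((0−-1)² + (5−-3.5)²) = 8.5586; v₂ = distance/dt₂ = 8.5586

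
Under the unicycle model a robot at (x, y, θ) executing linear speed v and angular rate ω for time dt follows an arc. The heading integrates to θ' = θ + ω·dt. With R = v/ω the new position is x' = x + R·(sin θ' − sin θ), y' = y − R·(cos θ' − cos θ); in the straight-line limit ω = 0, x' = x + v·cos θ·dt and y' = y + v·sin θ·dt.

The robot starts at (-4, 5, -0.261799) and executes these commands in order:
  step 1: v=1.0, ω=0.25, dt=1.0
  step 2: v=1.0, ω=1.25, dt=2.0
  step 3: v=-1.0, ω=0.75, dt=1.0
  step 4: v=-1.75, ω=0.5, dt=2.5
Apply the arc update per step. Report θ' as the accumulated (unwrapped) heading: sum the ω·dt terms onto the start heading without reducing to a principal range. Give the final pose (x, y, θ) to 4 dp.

step 1: θ'=-0.0118 (R=4.0000) → pose (-3.0119, 4.8640, -0.0118)
step 2: θ'=2.4882 (R=0.8000) → pose (-2.5162, 6.2991, 2.4882)
step 3: θ'=3.2382 (R=-1.3333) → pose (-1.5771, 6.0307, 3.2382)
step 4: θ'=4.4882 (R=-3.5000) → pose (1.4978, 8.7363, 4.4882)

(1.4978, 8.7363, 4.4882)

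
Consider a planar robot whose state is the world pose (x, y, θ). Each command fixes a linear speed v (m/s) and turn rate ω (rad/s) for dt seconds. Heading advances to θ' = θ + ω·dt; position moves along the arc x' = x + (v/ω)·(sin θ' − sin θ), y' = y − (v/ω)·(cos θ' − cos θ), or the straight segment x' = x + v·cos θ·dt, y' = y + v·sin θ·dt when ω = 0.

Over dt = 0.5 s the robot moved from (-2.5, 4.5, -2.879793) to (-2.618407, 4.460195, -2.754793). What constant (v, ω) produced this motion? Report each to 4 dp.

v = 0.2500, ω = 0.2500

Δθ = -2.754793 − -2.879793 = 0.125000
ω = Δθ/dt = 0.125000/0.5 = 0.2500
R = Δx/(sin θ' − sin θ) = 1.0000
v = R·ω = 1.0000·0.2500 = 0.2500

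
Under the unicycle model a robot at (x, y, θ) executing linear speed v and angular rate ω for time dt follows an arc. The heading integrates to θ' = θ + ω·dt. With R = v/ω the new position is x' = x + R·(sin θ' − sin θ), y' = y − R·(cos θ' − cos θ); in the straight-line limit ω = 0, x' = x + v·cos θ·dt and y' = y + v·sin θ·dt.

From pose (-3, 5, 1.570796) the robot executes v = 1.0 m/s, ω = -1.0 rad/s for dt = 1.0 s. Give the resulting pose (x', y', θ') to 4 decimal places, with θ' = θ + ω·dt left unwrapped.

(-2.5403, 5.8415, 0.5708)

θ' = 1.5708 + -1.0·1.0 = 0.5708
R = v/ω = 1.0/-1.0 = -1.0000
x' = -3 + -1.0000·(sin 0.5708 − sin 1.5708) = -2.5403
y' = 5 − -1.0000·(cos 0.5708 − cos 1.5708) = 5.8415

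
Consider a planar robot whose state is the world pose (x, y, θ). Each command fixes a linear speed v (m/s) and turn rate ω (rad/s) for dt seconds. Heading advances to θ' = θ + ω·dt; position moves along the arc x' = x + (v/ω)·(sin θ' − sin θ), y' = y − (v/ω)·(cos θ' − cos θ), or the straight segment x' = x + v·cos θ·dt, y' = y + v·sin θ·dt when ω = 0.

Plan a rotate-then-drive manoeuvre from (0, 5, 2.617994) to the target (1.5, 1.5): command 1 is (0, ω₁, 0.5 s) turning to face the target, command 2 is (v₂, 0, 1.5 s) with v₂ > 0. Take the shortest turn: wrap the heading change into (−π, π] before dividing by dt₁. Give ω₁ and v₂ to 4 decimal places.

heading to target = atan2(1.5−5, 1.5−0) = -1.1659
Δθ = wrap(-1.1659 − 2.6180) = 2.4993; ω₁ = Δθ/dt₁ = 4.9986
distance = √((1.5−0)² + (1.5−5)²) = 3.8079; v₂ = distance/dt₂ = 2.5386

ω₁ = 4.9986, v₂ = 2.5386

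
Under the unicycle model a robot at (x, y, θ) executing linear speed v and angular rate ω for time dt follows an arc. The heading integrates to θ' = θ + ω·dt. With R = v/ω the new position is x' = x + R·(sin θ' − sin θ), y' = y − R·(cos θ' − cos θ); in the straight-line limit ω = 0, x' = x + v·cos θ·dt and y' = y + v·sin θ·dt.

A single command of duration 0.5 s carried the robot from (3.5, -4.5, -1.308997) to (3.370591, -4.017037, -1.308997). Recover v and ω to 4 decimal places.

Δθ = -1.308997 − -1.308997 = 0.000000
ω = Δθ/dt = 0.000000/0.5 = 0.0000
ω = 0 → v = (Δx·cos θ + Δy·sin θ)/dt = -1.0000

v = -1.0000, ω = 0.0000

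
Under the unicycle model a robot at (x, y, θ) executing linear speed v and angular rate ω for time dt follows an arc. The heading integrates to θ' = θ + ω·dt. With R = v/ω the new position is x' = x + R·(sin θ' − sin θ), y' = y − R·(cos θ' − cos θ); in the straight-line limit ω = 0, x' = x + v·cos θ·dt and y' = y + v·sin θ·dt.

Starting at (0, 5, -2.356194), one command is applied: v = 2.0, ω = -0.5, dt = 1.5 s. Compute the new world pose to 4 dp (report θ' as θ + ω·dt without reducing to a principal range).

(-2.6869, 3.8309, -3.1062)

θ' = -2.3562 + -0.5·1.5 = -3.1062
R = v/ω = 2.0/-0.5 = -4.0000
x' = 0 + -4.0000·(sin -3.1062 − sin -2.3562) = -2.6869
y' = 5 − -4.0000·(cos -3.1062 − cos -2.3562) = 3.8309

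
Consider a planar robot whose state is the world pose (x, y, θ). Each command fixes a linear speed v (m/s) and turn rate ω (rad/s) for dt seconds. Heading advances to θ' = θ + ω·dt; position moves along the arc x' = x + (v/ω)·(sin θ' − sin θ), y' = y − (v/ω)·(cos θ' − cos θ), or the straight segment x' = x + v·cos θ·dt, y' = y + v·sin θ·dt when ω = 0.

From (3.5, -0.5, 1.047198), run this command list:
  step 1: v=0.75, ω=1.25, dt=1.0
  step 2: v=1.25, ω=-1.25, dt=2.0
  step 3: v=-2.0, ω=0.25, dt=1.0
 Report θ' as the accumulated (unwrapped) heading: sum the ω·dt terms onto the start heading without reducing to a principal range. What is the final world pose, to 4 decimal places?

step 1: θ'=2.2972 (R=0.6000) → pose (3.4289, 0.1985, 2.2972)
step 2: θ'=-0.2028 (R=-1.0000) → pose (4.3779, 1.8422, -0.2028)
step 3: θ'=0.0472 (R=-8.0000) → pose (2.3891, 1.9972, 0.0472)

(2.3891, 1.9972, 0.0472)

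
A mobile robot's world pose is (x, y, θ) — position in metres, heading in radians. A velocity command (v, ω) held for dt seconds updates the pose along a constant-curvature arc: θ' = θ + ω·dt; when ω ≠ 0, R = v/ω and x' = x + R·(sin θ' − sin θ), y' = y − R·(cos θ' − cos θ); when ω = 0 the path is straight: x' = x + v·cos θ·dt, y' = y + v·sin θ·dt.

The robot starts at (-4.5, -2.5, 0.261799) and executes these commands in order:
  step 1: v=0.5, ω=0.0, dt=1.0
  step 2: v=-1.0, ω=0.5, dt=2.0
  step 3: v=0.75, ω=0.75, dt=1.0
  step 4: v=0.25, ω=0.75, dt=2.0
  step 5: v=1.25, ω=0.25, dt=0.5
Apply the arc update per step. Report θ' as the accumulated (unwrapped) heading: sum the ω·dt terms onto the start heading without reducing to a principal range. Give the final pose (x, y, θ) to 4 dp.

(-6.4421, -3.0567, 3.6368)

step 1: θ'=0.2618 (straight) → pose (-4.0170, -2.3706, 0.2618)
step 2: θ'=1.2618 (R=-2.0000) → pose (-5.4047, -3.6942, 1.2618)
step 3: θ'=2.0118 (R=1.0000) → pose (-5.4530, -2.9633, 2.0118)
step 4: θ'=3.5118 (R=0.3333) → pose (-5.8750, -2.7948, 3.5118)
step 5: θ'=3.6368 (R=5.0000) → pose (-6.4421, -3.0567, 3.6368)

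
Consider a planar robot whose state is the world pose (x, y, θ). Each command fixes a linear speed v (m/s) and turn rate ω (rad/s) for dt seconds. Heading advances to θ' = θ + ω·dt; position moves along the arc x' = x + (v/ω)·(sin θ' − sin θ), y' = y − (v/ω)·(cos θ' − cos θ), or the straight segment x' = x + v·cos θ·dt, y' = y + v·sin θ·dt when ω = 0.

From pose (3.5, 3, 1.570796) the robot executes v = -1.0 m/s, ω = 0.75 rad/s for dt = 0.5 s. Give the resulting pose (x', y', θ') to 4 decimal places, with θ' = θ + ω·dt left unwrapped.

θ' = 1.5708 + 0.75·0.5 = 1.9458
R = v/ω = -1.0/0.75 = -1.3333
x' = 3.5 + -1.3333·(sin 1.9458 − sin 1.5708) = 3.5927
y' = 3 − -1.3333·(cos 1.9458 − cos 1.5708) = 2.5116

(3.5927, 2.5116, 1.9458)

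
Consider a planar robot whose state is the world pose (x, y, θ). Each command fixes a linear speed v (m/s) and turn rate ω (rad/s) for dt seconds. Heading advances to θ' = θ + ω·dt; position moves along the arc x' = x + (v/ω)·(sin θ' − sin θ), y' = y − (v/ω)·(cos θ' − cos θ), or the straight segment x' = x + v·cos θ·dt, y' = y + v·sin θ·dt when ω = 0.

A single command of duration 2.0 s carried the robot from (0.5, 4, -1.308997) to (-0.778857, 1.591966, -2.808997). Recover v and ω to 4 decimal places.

v = 1.5000, ω = -0.7500

Δθ = -2.808997 − -1.308997 = -1.500000
ω = Δθ/dt = -1.500000/2.0 = -0.7500
R = −Δy/(cos θ' − cos θ) = -2.0000
v = R·ω = -2.0000·-0.7500 = 1.5000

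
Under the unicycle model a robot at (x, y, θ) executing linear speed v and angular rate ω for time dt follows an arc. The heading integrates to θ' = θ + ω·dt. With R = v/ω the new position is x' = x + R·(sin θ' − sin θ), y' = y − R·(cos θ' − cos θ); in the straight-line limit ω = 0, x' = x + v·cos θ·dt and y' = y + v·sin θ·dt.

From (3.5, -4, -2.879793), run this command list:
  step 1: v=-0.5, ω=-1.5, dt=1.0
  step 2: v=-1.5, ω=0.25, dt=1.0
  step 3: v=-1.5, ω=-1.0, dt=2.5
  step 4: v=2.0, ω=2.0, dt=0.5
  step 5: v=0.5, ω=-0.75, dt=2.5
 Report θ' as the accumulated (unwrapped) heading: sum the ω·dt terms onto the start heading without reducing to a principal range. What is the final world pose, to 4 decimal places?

step 1: θ'=-4.3798 (R=0.3333) → pose (3.9013, -4.2131, -4.3798)
step 2: θ'=-4.1298 (R=-6.0000) → pose (4.5623, -5.5553, -4.1298)
step 3: θ'=-6.6298 (R=1.5000) → pose (2.8002, -7.7914, -6.6298)
step 4: θ'=-5.6298 (R=1.0000) → pose (3.7478, -7.6449, -5.6298)
step 5: θ'=-7.5048 (R=-0.6667) → pose (4.7795, -7.9462, -7.5048)

(4.7795, -7.9462, -7.5048)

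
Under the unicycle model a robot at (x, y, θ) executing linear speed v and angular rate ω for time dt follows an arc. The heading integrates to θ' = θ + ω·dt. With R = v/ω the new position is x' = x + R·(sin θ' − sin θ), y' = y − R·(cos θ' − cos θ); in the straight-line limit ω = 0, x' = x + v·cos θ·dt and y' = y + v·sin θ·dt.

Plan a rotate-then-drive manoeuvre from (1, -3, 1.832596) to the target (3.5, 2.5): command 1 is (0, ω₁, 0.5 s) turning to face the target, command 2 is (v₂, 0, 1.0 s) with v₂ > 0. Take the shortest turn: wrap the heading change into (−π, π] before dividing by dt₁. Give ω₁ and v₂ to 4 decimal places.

heading to target = atan2(2.5−-3, 3.5−1) = 1.1442
Δθ = wrap(1.1442 − 1.8326) = -0.6884; ω₁ = Δθ/dt₁ = -1.3769
distance = √((3.5−1)² + (2.5−-3)²) = 6.0415; v₂ = distance/dt₂ = 6.0415

ω₁ = -1.3769, v₂ = 6.0415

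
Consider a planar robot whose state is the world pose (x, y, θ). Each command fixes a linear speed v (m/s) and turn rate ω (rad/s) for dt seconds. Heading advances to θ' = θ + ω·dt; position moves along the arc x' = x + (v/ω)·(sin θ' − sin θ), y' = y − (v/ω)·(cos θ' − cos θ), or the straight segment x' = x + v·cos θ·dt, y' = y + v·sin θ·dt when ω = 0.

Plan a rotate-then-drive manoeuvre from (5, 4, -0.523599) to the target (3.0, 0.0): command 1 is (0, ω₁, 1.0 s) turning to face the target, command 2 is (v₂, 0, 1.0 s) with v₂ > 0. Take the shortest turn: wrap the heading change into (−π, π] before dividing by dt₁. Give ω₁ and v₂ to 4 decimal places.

ω₁ = -1.5108, v₂ = 4.4721

heading to target = atan2(0−4, 3−5) = -2.0344
Δθ = wrap(-2.0344 − -0.5236) = -1.5108; ω₁ = Δθ/dt₁ = -1.5108
distance = √((3−5)² + (0−4)²) = 4.4721; v₂ = distance/dt₂ = 4.4721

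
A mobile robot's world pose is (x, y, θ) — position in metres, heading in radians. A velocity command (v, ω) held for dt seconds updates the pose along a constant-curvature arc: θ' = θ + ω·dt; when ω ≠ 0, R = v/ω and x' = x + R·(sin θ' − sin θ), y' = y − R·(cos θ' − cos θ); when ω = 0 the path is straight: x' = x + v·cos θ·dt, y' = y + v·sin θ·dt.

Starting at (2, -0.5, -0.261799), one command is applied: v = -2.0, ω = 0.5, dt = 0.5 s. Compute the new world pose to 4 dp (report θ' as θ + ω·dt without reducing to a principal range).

θ' = -0.2618 + 0.5·0.5 = -0.0118
R = v/ω = -2.0/0.5 = -4.0000
x' = 2 + -4.0000·(sin -0.0118 − sin -0.2618) = 1.0119
y' = -0.5 − -4.0000·(cos -0.0118 − cos -0.2618) = -0.3640

(1.0119, -0.3640, -0.0118)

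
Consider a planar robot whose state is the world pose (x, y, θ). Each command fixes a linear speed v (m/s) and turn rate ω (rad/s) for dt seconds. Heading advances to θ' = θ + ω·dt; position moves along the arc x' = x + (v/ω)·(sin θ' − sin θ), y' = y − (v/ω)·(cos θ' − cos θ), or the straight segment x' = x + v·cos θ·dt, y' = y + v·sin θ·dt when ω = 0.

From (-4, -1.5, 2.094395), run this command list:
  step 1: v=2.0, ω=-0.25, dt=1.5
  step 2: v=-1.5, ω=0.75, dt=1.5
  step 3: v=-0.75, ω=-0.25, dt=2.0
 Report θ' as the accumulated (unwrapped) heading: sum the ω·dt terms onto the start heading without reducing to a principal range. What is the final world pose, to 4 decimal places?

(-2.3237, -1.0730, 2.3444)

step 1: θ'=1.7194 (R=-8.0000) → pose (-4.9836, 1.3156, 1.7194)
step 2: θ'=2.8444 (R=-2.0000) → pose (-3.5914, -0.3006, 2.8444)
step 3: θ'=2.3444 (R=3.0000) → pose (-2.3237, -1.0730, 2.3444)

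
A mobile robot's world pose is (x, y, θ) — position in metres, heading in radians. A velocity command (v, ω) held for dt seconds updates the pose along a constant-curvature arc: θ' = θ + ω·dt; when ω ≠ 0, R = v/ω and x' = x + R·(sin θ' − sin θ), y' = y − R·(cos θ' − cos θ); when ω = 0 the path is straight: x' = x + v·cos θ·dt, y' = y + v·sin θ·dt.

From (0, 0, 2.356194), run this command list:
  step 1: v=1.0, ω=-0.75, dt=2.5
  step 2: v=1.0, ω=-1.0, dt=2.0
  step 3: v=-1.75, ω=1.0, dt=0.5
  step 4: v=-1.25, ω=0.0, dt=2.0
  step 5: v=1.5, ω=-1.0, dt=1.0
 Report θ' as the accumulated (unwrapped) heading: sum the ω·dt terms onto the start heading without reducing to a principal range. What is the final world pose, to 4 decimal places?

(0.2934, 2.8094, -2.0188)

step 1: θ'=0.4812 (R=-1.3333) → pose (0.3257, 2.1247, 0.4812)
step 2: θ'=-1.5188 (R=-1.0000) → pose (1.7872, 1.2903, -1.5188)
step 3: θ'=-1.0188 (R=-1.7500) → pose (1.5296, 2.1170, -1.0188)
step 4: θ'=-1.0188 (straight) → pose (0.2187, 4.2457, -1.0188)
step 5: θ'=-2.0188 (R=-1.5000) → pose (0.2934, 2.8094, -2.0188)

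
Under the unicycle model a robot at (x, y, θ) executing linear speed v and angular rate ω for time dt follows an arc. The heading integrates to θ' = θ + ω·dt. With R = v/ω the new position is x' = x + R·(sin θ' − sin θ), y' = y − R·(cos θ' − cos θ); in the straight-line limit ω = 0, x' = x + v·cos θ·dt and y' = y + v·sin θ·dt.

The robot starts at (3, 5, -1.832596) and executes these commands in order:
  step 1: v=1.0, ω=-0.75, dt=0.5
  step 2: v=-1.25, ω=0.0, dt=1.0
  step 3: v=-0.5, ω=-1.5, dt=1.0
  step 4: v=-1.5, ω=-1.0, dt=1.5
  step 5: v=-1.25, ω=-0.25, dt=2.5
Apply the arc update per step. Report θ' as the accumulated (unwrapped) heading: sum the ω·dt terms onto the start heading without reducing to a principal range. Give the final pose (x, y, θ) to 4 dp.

(2.2677, 1.5366, -5.8326)

step 1: θ'=-2.2076 (R=-1.3333) → pose (2.7841, 4.5523, -2.2076)
step 2: θ'=-2.2076 (straight) → pose (3.5274, 5.5573, -2.2076)
step 3: θ'=-3.7076 (R=0.3333) → pose (3.9741, 5.6404, -3.7076)
step 4: θ'=-5.2076 (R=1.5000) → pose (4.4896, 3.6615, -5.2076)
step 5: θ'=-5.8326 (R=5.0000) → pose (2.2677, 1.5366, -5.8326)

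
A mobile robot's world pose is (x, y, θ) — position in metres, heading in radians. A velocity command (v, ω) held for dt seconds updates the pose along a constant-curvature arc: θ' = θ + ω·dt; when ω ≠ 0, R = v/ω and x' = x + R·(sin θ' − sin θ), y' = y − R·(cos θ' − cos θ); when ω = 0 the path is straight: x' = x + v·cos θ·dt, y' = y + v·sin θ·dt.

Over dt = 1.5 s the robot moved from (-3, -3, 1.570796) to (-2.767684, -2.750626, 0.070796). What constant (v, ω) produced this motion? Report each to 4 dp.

v = 0.2500, ω = -1.0000

Δθ = 0.070796 − 1.570796 = -1.500000
ω = Δθ/dt = -1.500000/1.5 = -1.0000
R = −Δy/(cos θ' − cos θ) = -0.2500
v = R·ω = -0.2500·-1.0000 = 0.2500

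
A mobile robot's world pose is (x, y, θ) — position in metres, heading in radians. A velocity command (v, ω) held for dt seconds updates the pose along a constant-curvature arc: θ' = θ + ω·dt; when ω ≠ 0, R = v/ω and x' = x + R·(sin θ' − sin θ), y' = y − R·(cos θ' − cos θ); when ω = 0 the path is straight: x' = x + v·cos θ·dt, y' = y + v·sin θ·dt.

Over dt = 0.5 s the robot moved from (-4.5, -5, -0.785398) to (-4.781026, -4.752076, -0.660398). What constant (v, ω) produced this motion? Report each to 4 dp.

v = -0.7500, ω = 0.2500

Δθ = -0.660398 − -0.785398 = 0.125000
ω = Δθ/dt = 0.125000/0.5 = 0.2500
R = Δx/(sin θ' − sin θ) = -3.0000
v = R·ω = -3.0000·0.2500 = -0.7500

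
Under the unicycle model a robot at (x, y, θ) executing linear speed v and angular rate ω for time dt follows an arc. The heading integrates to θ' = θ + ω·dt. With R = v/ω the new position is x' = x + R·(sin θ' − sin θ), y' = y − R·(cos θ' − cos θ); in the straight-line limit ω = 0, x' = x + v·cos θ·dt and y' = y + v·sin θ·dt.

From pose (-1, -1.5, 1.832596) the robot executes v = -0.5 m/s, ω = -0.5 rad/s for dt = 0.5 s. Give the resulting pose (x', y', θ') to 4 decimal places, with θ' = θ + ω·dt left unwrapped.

θ' = 1.8326 + -0.5·0.5 = 1.5826
R = v/ω = -0.5/-0.5 = 1.0000
x' = -1 + 1.0000·(sin 1.5826 − sin 1.8326) = -0.9660
y' = -1.5 − 1.0000·(cos 1.5826 − cos 1.8326) = -1.7470

(-0.9660, -1.7470, 1.5826)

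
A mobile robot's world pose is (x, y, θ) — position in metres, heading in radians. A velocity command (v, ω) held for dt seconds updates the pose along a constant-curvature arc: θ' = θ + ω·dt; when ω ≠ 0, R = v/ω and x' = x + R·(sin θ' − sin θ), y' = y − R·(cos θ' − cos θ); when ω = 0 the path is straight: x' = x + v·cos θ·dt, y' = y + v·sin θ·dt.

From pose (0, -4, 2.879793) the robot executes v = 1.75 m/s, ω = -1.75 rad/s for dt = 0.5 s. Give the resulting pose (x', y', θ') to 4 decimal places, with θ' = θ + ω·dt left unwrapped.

(-0.6485, -3.4546, 2.0048)

θ' = 2.8798 + -1.75·0.5 = 2.0048
R = v/ω = 1.75/-1.75 = -1.0000
x' = 0 + -1.0000·(sin 2.0048 − sin 2.8798) = -0.6485
y' = -4 − -1.0000·(cos 2.0048 − cos 2.8798) = -3.4546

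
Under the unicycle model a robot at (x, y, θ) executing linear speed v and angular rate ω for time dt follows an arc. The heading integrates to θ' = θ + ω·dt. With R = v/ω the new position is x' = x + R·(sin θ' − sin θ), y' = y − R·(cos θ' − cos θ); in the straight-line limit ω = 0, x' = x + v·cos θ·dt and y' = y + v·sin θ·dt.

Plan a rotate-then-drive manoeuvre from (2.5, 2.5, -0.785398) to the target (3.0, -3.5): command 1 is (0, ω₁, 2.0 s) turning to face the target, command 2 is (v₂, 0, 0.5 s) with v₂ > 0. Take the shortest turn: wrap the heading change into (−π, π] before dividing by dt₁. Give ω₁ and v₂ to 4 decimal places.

heading to target = atan2(-3.5−2.5, 3−2.5) = -1.4877
Δθ = wrap(-1.4877 − -0.7854) = -0.7023; ω₁ = Δθ/dt₁ = -0.3511
distance = √((3−2.5)² + (-3.5−2.5)²) = 6.0208; v₂ = distance/dt₂ = 12.0416

ω₁ = -0.3511, v₂ = 12.0416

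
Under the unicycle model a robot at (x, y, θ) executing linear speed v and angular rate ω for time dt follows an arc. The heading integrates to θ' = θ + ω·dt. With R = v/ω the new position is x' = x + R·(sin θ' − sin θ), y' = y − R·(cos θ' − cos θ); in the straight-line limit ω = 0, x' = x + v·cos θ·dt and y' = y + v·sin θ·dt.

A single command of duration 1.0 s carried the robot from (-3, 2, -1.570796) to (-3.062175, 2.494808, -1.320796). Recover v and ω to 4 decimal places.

Δθ = -1.320796 − -1.570796 = 0.250000
ω = Δθ/dt = 0.250000/1.0 = 0.2500
R = −Δy/(cos θ' − cos θ) = -2.0000
v = R·ω = -2.0000·0.2500 = -0.5000

v = -0.5000, ω = 0.2500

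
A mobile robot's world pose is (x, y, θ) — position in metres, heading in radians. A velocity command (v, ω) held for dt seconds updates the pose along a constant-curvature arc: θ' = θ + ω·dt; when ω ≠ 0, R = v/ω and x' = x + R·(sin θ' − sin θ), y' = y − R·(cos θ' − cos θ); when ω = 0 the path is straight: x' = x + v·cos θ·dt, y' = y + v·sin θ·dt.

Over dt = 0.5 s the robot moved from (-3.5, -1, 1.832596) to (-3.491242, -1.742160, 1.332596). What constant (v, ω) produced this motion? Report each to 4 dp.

Δθ = 1.332596 − 1.832596 = -0.500000
ω = Δθ/dt = -0.500000/0.5 = -1.0000
R = −Δy/(cos θ' − cos θ) = 1.5000
v = R·ω = 1.5000·-1.0000 = -1.5000

v = -1.5000, ω = -1.0000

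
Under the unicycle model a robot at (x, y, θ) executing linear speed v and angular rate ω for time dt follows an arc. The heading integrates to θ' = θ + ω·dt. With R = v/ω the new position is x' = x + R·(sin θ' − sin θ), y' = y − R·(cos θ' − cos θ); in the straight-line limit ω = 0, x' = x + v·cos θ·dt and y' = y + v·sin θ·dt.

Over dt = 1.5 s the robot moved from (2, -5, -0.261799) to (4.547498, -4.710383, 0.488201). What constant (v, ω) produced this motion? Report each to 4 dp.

Δθ = 0.488201 − -0.261799 = 0.750000
ω = Δθ/dt = 0.750000/1.5 = 0.5000
R = Δx/(sin θ' − sin θ) = 3.5000
v = R·ω = 3.5000·0.5000 = 1.7500

v = 1.7500, ω = 0.5000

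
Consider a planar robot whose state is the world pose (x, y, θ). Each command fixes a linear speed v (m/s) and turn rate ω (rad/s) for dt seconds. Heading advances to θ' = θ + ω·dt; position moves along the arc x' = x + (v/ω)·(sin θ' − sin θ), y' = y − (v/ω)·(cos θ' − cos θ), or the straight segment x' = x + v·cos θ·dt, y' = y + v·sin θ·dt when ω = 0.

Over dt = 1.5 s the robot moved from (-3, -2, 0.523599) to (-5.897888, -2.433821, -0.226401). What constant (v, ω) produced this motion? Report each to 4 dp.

Δθ = -0.226401 − 0.523599 = -0.750000
ω = Δθ/dt = -0.750000/1.5 = -0.5000
R = Δx/(sin θ' − sin θ) = 4.0000
v = R·ω = 4.0000·-0.5000 = -2.0000

v = -2.0000, ω = -0.5000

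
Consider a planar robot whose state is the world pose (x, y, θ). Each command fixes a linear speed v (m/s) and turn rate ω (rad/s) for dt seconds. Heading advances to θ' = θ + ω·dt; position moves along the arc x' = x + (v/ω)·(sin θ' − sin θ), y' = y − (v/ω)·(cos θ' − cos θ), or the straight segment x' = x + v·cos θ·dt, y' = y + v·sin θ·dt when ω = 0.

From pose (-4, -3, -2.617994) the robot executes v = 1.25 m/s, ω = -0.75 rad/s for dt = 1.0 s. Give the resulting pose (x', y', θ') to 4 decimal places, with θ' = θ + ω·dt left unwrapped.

θ' = -2.6180 + -0.75·1.0 = -3.3680
R = v/ω = 1.25/-0.75 = -1.6667
x' = -4 + -1.6667·(sin -3.3680 − sin -2.6180) = -5.2075
y' = -3 − -1.6667·(cos -3.3680 − cos -2.6180) = -3.1808

(-5.2075, -3.1808, -3.3680)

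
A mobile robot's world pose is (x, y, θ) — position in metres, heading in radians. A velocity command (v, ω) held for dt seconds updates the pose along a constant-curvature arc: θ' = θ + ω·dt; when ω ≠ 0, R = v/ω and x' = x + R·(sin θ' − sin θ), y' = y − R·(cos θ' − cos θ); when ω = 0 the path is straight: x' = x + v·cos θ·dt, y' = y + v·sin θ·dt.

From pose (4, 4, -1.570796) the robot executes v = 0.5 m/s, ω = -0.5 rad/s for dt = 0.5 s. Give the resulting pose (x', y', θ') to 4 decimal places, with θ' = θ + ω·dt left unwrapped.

(3.9689, 3.7526, -1.8208)

θ' = -1.5708 + -0.5·0.5 = -1.8208
R = v/ω = 0.5/-0.5 = -1.0000
x' = 4 + -1.0000·(sin -1.8208 − sin -1.5708) = 3.9689
y' = 4 − -1.0000·(cos -1.8208 − cos -1.5708) = 3.7526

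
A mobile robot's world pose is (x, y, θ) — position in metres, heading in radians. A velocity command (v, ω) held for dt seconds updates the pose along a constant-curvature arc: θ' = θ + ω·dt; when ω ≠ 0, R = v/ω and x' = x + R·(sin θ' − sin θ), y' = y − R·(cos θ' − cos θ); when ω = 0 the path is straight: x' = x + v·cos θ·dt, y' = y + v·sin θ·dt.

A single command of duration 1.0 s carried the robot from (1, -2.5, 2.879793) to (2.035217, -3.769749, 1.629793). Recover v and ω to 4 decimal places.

Δθ = 1.629793 − 2.879793 = -1.250000
ω = Δθ/dt = -1.250000/1.0 = -1.2500
R = −Δy/(cos θ' − cos θ) = 1.4000
v = R·ω = 1.4000·-1.2500 = -1.7500

v = -1.7500, ω = -1.2500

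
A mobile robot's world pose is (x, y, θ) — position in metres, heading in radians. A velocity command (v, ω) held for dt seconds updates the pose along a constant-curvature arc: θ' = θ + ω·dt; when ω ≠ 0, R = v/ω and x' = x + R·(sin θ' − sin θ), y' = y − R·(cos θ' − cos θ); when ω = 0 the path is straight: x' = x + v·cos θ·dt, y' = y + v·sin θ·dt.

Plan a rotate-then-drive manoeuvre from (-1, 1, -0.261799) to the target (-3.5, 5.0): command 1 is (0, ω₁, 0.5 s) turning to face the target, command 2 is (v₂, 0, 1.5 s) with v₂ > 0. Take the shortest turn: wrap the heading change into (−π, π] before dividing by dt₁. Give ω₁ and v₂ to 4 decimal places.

heading to target = atan2(5−1, -3.5−-1) = 2.1294
Δθ = wrap(2.1294 − -0.2618) = 2.3912; ω₁ = Δθ/dt₁ = 4.7824
distance = √((-3.5−-1)² + (5−1)²) = 4.7170; v₂ = distance/dt₂ = 3.1447

ω₁ = 4.7824, v₂ = 3.1447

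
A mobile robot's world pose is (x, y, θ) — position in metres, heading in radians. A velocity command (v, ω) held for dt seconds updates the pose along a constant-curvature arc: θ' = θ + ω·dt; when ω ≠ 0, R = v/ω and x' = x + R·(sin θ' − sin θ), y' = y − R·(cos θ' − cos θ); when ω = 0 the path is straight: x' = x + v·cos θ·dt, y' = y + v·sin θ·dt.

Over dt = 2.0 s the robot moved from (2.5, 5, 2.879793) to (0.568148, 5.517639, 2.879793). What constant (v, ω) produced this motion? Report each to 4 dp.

v = 1.0000, ω = 0.0000

Δθ = 2.879793 − 2.879793 = 0.000000
ω = Δθ/dt = 0.000000/2.0 = 0.0000
ω = 0 → v = (Δx·cos θ + Δy·sin θ)/dt = 1.0000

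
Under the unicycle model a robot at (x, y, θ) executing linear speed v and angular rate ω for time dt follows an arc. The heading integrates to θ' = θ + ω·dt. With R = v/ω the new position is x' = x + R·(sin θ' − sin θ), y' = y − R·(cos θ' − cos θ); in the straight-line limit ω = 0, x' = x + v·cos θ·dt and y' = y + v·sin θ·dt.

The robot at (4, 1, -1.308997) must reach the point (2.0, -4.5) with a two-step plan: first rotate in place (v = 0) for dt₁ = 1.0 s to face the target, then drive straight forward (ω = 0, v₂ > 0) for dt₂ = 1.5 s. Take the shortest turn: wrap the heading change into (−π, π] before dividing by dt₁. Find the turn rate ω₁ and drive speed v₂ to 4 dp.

heading to target = atan2(-4.5−1, 2−4) = -1.9196
Δθ = wrap(-1.9196 − -1.3090) = -0.6106; ω₁ = Δθ/dt₁ = -0.6106
distance = √((2−4)² + (-4.5−1)²) = 5.8523; v₂ = distance/dt₂ = 3.9016

ω₁ = -0.6106, v₂ = 3.9016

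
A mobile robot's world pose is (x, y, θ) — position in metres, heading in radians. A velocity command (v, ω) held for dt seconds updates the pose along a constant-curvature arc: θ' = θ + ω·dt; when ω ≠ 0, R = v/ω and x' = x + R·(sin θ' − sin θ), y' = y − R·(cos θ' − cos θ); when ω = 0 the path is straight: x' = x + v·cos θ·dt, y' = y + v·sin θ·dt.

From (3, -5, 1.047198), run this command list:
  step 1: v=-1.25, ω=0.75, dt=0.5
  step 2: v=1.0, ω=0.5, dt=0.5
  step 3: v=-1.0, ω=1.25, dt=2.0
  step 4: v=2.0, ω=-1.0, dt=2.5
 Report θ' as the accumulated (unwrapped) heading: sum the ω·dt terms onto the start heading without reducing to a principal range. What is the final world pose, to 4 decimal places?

(0.5839, -4.5923, 1.6722)

step 1: θ'=1.4222 (R=-1.6667) → pose (2.7951, -5.5866, 1.4222)
step 2: θ'=1.6722 (R=2.0000) → pose (2.8068, -5.0880, 1.6722)
step 3: θ'=4.1722 (R=-0.8000) → pose (4.2888, -5.4185, 4.1722)
step 4: θ'=1.6722 (R=-2.0000) → pose (0.5839, -4.5923, 1.6722)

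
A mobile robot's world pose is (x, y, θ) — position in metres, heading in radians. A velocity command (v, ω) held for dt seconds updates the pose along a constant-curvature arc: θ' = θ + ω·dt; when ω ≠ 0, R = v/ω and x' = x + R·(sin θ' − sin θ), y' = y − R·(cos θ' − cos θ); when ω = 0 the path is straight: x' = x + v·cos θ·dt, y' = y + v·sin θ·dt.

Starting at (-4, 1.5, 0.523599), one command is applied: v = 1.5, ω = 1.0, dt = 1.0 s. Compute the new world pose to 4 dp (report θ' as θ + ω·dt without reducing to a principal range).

θ' = 0.5236 + 1.0·1.0 = 1.5236
R = v/ω = 1.5/1.0 = 1.5000
x' = -4 + 1.5000·(sin 1.5236 − sin 0.5236) = -3.2517
y' = 1.5 − 1.5000·(cos 1.5236 − cos 0.5236) = 2.7283

(-3.2517, 2.7283, 1.5236)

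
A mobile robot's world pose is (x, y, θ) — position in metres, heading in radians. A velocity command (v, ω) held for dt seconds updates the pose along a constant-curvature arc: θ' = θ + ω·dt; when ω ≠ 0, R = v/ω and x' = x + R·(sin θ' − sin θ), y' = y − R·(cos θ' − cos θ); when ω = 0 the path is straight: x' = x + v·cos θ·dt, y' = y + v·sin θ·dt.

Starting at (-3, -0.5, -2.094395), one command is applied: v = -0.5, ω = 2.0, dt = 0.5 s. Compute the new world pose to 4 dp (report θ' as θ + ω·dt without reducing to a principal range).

(-2.9943, -0.2604, -1.0944)

θ' = -2.0944 + 2.0·0.5 = -1.0944
R = v/ω = -0.5/2.0 = -0.2500
x' = -3 + -0.2500·(sin -1.0944 − sin -2.0944) = -2.9943
y' = -0.5 − -0.2500·(cos -1.0944 − cos -2.0944) = -0.2604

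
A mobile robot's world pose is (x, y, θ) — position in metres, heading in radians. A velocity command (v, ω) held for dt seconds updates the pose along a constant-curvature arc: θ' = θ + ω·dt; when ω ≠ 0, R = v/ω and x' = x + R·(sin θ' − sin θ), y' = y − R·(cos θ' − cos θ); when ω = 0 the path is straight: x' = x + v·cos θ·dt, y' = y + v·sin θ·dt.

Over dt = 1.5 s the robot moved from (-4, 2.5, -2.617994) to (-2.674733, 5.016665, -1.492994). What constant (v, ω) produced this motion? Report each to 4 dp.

v = -2.0000, ω = 0.7500

Δθ = -1.492994 − -2.617994 = 1.125000
ω = Δθ/dt = 1.125000/1.5 = 0.7500
R = −Δy/(cos θ' − cos θ) = -2.6667
v = R·ω = -2.6667·0.7500 = -2.0000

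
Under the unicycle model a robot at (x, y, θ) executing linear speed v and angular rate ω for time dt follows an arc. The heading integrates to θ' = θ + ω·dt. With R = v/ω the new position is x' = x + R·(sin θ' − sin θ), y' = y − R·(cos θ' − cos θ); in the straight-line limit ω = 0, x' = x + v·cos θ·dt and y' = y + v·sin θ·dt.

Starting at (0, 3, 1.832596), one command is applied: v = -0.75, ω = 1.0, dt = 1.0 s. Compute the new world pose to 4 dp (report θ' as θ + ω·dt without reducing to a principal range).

θ' = 1.8326 + 1.0·1.0 = 2.8326
R = v/ω = -0.75/1.0 = -0.7500
x' = 0 + -0.7500·(sin 2.8326 − sin 1.8326) = 0.4964
y' = 3 − -0.7500·(cos 2.8326 − cos 1.8326) = 2.4796

(0.4964, 2.4796, 2.8326)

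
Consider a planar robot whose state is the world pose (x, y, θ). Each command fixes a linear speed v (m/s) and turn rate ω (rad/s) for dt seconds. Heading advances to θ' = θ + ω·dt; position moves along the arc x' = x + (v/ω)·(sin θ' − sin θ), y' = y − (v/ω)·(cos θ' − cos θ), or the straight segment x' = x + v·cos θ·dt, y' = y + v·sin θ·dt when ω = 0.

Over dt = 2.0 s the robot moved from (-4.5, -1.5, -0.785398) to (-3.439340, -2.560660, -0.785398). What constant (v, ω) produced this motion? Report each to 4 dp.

Δθ = -0.785398 − -0.785398 = 0.000000
ω = Δθ/dt = 0.000000/2.0 = 0.0000
ω = 0 → v = (Δx·cos θ + Δy·sin θ)/dt = 0.7500

v = 0.7500, ω = 0.0000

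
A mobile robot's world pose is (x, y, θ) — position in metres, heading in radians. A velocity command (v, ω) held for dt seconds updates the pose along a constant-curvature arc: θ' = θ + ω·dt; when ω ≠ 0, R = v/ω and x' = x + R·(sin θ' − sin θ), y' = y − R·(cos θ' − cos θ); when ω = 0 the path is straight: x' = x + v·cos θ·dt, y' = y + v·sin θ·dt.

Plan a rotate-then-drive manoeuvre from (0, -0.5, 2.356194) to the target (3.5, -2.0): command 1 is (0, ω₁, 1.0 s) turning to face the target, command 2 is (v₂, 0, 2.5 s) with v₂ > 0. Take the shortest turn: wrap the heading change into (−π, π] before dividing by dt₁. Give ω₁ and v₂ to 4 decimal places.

ω₁ = -2.7611, v₂ = 1.5232

heading to target = atan2(-2−-0.5, 3.5−0) = -0.4049
Δθ = wrap(-0.4049 − 2.3562) = -2.7611; ω₁ = Δθ/dt₁ = -2.7611
distance = √((3.5−0)² + (-2−-0.5)²) = 3.8079; v₂ = distance/dt₂ = 1.5232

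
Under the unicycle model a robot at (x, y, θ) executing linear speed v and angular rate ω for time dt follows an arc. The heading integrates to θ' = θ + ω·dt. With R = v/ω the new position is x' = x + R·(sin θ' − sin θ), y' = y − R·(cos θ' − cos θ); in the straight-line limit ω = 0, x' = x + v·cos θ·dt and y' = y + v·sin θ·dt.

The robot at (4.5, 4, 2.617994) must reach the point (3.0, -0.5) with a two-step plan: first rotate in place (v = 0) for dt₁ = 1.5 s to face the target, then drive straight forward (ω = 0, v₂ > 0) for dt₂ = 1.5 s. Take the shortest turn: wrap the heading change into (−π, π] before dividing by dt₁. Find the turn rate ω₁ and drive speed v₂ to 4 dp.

heading to target = atan2(-0.5−4, 3−4.5) = -1.8925
Δθ = wrap(-1.8925 − 2.6180) = 1.7726; ω₁ = Δθ/dt₁ = 1.1818
distance = √((3−4.5)² + (-0.5−4)²) = 4.7434; v₂ = distance/dt₂ = 3.1623

ω₁ = 1.1818, v₂ = 3.1623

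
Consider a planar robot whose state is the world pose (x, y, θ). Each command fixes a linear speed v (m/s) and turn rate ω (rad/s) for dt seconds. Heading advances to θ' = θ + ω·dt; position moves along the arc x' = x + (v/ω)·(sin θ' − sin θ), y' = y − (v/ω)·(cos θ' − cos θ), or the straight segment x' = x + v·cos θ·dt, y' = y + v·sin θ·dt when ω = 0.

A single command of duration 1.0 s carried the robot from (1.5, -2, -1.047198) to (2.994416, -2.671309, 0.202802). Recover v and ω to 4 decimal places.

v = 1.7500, ω = 1.2500

Δθ = 0.202802 − -1.047198 = 1.250000
ω = Δθ/dt = 1.250000/1.0 = 1.2500
R = Δx/(sin θ' − sin θ) = 1.4000
v = R·ω = 1.4000·1.2500 = 1.7500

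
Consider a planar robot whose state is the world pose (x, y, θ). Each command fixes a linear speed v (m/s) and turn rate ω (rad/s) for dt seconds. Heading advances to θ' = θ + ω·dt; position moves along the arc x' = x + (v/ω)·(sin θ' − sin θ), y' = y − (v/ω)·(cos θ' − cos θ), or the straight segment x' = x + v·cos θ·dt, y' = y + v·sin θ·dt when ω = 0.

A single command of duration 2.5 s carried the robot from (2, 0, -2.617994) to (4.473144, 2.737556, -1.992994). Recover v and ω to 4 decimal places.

Δθ = -1.992994 − -2.617994 = 0.625000
ω = Δθ/dt = 0.625000/2.5 = 0.2500
R = −Δy/(cos θ' − cos θ) = -6.0000
v = R·ω = -6.0000·0.2500 = -1.5000

v = -1.5000, ω = 0.2500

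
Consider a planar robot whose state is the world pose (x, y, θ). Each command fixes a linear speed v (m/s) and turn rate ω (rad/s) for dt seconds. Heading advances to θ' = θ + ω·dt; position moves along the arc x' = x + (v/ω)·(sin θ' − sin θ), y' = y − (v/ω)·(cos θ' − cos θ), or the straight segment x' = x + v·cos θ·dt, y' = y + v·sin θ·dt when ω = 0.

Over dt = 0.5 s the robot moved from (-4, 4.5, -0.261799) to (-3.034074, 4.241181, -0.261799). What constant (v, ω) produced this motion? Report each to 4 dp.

v = 2.0000, ω = 0.0000

Δθ = -0.261799 − -0.261799 = 0.000000
ω = Δθ/dt = 0.000000/0.5 = 0.0000
ω = 0 → v = (Δx·cos θ + Δy·sin θ)/dt = 2.0000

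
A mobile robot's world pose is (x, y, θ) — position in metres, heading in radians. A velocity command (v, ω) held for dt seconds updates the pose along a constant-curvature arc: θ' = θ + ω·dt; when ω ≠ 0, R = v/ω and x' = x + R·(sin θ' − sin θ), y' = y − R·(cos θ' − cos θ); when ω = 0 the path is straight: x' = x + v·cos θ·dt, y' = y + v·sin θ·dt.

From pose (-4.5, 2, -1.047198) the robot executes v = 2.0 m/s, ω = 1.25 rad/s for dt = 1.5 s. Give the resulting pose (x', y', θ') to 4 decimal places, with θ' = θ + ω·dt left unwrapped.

(-1.9360, 1.7176, 0.8278)

θ' = -1.0472 + 1.25·1.5 = 0.8278
R = v/ω = 2.0/1.25 = 1.6000
x' = -4.5 + 1.6000·(sin 0.8278 − sin -1.0472) = -1.9360
y' = 2 − 1.6000·(cos 0.8278 − cos -1.0472) = 1.7176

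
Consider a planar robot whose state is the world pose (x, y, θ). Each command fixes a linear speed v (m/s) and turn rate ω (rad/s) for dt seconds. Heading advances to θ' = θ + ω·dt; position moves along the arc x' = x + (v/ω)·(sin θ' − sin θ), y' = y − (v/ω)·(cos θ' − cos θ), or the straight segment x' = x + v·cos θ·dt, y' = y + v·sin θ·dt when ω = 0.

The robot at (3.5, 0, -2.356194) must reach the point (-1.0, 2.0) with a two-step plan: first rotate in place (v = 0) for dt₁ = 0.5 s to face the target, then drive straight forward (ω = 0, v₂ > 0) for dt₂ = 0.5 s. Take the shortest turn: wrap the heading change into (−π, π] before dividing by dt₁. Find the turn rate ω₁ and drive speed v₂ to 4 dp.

ω₁ = -2.4072, v₂ = 9.8489

heading to target = atan2(2−0, -1−3.5) = 2.7234
Δθ = wrap(2.7234 − -2.3562) = -1.2036; ω₁ = Δθ/dt₁ = -2.4072
distance = √((-1−3.5)² + (2−0)²) = 4.9244; v₂ = distance/dt₂ = 9.8489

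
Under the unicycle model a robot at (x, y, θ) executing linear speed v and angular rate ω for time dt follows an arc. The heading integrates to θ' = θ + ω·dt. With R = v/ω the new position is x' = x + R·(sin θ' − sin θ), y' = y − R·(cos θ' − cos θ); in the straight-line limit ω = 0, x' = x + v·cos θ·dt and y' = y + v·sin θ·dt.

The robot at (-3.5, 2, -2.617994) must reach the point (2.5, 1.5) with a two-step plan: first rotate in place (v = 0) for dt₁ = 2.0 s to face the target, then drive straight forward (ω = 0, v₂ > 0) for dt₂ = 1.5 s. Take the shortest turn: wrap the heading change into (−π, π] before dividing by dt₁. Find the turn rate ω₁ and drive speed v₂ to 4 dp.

ω₁ = 1.2674, v₂ = 4.0139

heading to target = atan2(1.5−2, 2.5−-3.5) = -0.0831
Δθ = wrap(-0.0831 − -2.6180) = 2.5349; ω₁ = Δθ/dt₁ = 1.2674
distance = √((2.5−-3.5)² + (1.5−2)²) = 6.0208; v₂ = distance/dt₂ = 4.0139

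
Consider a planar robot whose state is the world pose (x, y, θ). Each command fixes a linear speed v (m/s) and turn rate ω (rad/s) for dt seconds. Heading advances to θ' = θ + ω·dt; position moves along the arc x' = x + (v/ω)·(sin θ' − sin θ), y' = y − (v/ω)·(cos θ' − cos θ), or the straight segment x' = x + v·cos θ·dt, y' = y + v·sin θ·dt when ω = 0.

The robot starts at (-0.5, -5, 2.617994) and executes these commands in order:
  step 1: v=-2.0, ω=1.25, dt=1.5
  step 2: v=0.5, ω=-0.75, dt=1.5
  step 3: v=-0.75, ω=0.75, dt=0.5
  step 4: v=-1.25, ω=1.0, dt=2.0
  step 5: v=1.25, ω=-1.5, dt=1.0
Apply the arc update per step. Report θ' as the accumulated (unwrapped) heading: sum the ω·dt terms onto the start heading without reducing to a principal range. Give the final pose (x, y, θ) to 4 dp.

(1.9522, -3.3061, 4.2430)

step 1: θ'=4.4930 (R=-1.6000) → pose (1.8616, -3.9626, 4.4930)
step 2: θ'=3.3680 (R=-0.6667) → pose (1.3606, -4.4671, 3.3680)
step 3: θ'=3.7430 (R=-1.0000) → pose (1.7019, -4.3172, 3.7430)
step 4: θ'=5.7430 (R=-1.2500) → pose (1.6376, -2.2145, 5.7430)
step 5: θ'=4.2430 (R=-0.8333) → pose (1.9522, -3.3061, 4.2430)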